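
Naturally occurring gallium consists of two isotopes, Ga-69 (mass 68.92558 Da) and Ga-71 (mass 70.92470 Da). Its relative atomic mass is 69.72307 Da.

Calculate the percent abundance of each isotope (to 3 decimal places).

Ga-69: 60.108%, Ga-71: 39.892%

Writing the weighted mean with unknown fraction x of Ga-69:
68.92558·x + 70.92470·(1 − x) = 69.72307
(68.92558 − 70.92470)·x = 69.72307 − 70.92470
x = -1.20163 / -1.99912 = 0.60108 → 60.108% Ga-69, 39.892% Ga-71.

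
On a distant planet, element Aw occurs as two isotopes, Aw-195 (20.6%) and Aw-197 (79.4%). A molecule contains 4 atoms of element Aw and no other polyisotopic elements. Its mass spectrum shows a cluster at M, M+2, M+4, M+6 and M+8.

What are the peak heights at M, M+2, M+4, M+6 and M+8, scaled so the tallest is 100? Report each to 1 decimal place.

Expanding (0.206 + 0.794)^4:
P(M) = 0.206^4 = 0.001801
P(M+2) = 4 × 0.206^3 × 0.794^1 = 0.027764
P(M+4) = 6 × 0.206^2 × 0.794^2 = 0.160519
P(M+6) = 4 × 0.206^1 × 0.794^3 = 0.412467
P(M+8) = 0.794^4 = 0.397450
The M+6 peak is largest (0.412467); scaling to 100 gives 0.4 : 6.7 : 38.9 : 100.0 : 96.4.

0.4 : 6.7 : 38.9 : 100.0 : 96.4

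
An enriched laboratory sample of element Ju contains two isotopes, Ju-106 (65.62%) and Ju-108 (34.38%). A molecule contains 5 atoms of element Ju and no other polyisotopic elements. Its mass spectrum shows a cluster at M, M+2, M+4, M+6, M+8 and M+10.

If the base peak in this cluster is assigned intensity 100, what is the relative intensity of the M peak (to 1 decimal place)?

36.4

(0.6562 + 0.3438)^5 gives M 0.1217, M+2 0.3187, M+4 0.3340, M+6 0.1750, M+8 0.0458, M+10 0.0048; the largest is M+4.
P(M+4) = C(5,2) × 0.6562^3 × 0.3438^2 = 10 × 0.2825587 × 0.11819844 = 0.333980 (base)
P(M) = C(5,0) × 0.6562^5 × 0.3438^0 = 1 × 0.12166933 × 1.0000 = 0.121669
Relative intensity = 0.121669 / 0.333980 × 100 = 36.4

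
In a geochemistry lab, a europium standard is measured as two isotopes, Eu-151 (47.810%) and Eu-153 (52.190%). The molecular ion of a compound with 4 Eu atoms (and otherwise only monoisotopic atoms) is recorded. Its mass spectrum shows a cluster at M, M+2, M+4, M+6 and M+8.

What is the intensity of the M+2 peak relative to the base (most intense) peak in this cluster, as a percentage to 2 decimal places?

61.07%

Binomial terms of (0.47810 + 0.52190)^4: M 0.0522, M+2 0.2281, M+4 0.3736, M+6 0.2719, M+8 0.0742 → M+4 is the base peak.
P(M+4) = C(4,2) × 0.47810^2 × 0.52190^2 = 6 × 0.22857961 × 0.27237961 = 0.373563 (base)
P(M+2) = C(4,1) × 0.47810^3 × 0.52190^1 = 4 × 0.10928391 × 0.5219 = 0.228141
Relative intensity = 0.228141 / 0.373563 × 100 = 61.07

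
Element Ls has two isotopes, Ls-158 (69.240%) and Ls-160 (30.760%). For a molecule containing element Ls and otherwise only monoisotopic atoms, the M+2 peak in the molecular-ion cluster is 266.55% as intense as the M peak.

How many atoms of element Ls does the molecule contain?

6

With n Ls atoms, P(M+2)/P(M) = C(n,1)·p^(n−1)q / p^n = n·q/p = n · 0.30760/0.69240.
n = 2.6655 × 0.69240/0.30760 = 6.00 ≈ 6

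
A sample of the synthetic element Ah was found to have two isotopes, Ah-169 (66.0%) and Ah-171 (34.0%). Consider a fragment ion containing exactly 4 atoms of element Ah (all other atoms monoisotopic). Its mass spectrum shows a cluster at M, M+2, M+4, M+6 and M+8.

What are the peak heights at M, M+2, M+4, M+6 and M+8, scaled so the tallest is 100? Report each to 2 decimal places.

48.53 : 100.00 : 77.27 : 26.54 : 3.42

Expanding (0.660 + 0.340)^4:
P(M) = 0.660^4 = 0.189747
P(M+2) = 4 × 0.660^3 × 0.340^1 = 0.390995
P(M+4) = 6 × 0.660^2 × 0.340^2 = 0.302132
P(M+6) = 4 × 0.660^1 × 0.340^3 = 0.103763
P(M+8) = 0.340^4 = 0.013363
The M+2 peak is largest (0.390995); scaling to 100 gives 48.53 : 100.00 : 77.27 : 26.54 : 3.42.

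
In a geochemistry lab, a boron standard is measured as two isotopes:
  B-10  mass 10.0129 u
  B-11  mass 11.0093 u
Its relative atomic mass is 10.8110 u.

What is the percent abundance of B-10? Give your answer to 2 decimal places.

With x = fraction of B-10 (so B-11 is 1 − x):
10.0129·x + 11.0093·(1 − x) = 10.8110
(10.0129 − 11.0093)·x = 10.8110 − 11.0093
x = -0.1983 / -0.9964 = 0.19902 → 19.90% B-10, 80.10% B-11.

19.90%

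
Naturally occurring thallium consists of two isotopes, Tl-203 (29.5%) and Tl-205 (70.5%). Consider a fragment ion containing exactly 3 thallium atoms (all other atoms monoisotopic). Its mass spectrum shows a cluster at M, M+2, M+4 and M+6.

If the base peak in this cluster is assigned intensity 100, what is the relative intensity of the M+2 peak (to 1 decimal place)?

Term probabilities: M 0.0257, M+2 0.1841, M+4 0.4399, M+6 0.3504. Base peak = M+4.
P(M+4) = C(3,2) × 0.295^1 × 0.705^2 = 3 × 0.2950 × 0.497025 = 0.439867 (base)
P(M+2) = C(3,1) × 0.295^2 × 0.705^1 = 3 × 0.087025 × 0.7050 = 0.184058
Relative intensity = 0.184058 / 0.439867 × 100 = 41.8

41.8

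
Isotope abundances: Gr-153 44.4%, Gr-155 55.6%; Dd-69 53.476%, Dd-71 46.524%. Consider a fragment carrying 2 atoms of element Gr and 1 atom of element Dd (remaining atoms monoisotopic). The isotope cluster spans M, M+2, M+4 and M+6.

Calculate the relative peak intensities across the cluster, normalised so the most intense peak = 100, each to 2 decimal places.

Element Gr pattern (n=2): 0.197136 : 0.493728 : 0.309136
Element Dd pattern (n=1): 0.53476 : 0.46524
Convolve the two distributions (both contribute in 2-u steps):
  M: 0.197136×0.53476 = 0.105420
  M+2: 0.197136×0.46524 + 0.493728×0.53476 = 0.355742
  M+4: 0.493728×0.46524 + 0.309136×0.53476 = 0.395016
  M+6: 0.309136×0.46524 = 0.143822
Scale to base peak (0.395016) = 100: 26.69 : 90.06 : 100.00 : 36.41

26.69 : 90.06 : 100.00 : 36.41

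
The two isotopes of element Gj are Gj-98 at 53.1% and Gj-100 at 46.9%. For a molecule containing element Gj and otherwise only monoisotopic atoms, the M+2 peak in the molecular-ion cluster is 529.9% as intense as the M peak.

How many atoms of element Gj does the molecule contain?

The M+2/M ratio from n Gj atoms is n · q/p = n · 0.469/0.531.
n = 5.299 × 0.531/0.469 = 6.00 ≈ 6

6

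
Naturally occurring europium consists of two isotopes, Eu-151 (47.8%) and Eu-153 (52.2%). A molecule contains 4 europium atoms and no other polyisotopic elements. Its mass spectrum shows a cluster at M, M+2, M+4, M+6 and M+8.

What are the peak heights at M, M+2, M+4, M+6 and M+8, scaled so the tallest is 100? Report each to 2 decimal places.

13.98 : 61.05 : 100.00 : 72.80 : 19.88

Each Eu atom is independently Eu-151 (p = 0.478) or Eu-153 (q = 0.522); the cluster is the binomial expansion (p + q)^4.
P(M) = 0.478^4 = 0.052205
P(M+2) = 4 × 0.478^3 × 0.522^1 = 0.228042
P(M+4) = 6 × 0.478^2 × 0.522^2 = 0.373549
P(M+6) = 4 × 0.478^1 × 0.522^3 = 0.271956
P(M+8) = 0.522^4 = 0.074248
The M+4 peak is largest (0.373549); scaling to 100 gives 13.98 : 61.05 : 100.00 : 72.80 : 19.88.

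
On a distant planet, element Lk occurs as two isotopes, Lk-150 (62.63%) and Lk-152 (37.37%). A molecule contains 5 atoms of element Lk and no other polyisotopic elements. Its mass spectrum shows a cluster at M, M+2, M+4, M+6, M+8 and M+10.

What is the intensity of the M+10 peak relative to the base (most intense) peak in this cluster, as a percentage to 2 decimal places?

2.12%

(0.6263 + 0.3737)^5 gives M 0.0964, M+2 0.2875, M+4 0.3431, M+6 0.2047, M+8 0.0611, M+10 0.0073; the largest is M+4.
P(M+4) = C(5,2) × 0.6263^3 × 0.3737^2 = 10 × 0.24566723 × 0.13965169 = 0.343078 (base)
P(M+10) = C(5,5) × 0.6263^0 × 0.3737^5 = 1 × 1.0000 × 0.00728812 = 0.007288
Relative intensity = 0.007288 / 0.343078 × 100 = 2.12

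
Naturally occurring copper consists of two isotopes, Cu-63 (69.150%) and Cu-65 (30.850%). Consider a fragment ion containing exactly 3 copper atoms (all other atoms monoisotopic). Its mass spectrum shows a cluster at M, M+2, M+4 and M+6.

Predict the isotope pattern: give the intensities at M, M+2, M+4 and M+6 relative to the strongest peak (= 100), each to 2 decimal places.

74.72 : 100.00 : 44.61 : 6.63

Each Cu atom is independently Cu-63 (p = 0.69150) or Cu-65 (q = 0.30850); the cluster is the binomial expansion (p + q)^3.
P(M) = 0.69150^3 = 0.330656
P(M+2) = 3 × 0.69150^2 × 0.30850^1 = 0.442548
P(M+4) = 3 × 0.69150^1 × 0.30850^2 = 0.197435
P(M+6) = 0.30850^3 = 0.029361
The M+2 peak is largest (0.442548); scaling to 100 gives 74.72 : 100.00 : 44.61 : 6.63.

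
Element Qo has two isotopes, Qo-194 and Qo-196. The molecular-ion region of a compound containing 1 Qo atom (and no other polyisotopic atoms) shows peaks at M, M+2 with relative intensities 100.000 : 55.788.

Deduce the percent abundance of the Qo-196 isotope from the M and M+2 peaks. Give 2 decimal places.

Let p = fractional abundance of Qo-194. I(M+2)/I(M) = [C(1,1)·p^0·(1−p)] / p^1 = 1·(1−p)/p = 55.788/100.000 = 0.5579
(1−p)/p = 0.5579/1 = 0.5579  ⇒  p = 1/(1 + 0.5579) = 0.6419
Qo-194: 64.19%, Qo-196: 35.81%.

35.81%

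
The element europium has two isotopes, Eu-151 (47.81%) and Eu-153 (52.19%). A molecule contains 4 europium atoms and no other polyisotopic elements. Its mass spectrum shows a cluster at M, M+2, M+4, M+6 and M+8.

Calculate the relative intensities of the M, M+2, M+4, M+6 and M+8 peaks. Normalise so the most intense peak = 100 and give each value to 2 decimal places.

The 4 Eu atoms are independent, so intensities follow the terms of (0.4781 + 0.5219)^4.
P(M) = 0.4781^4 = 0.052249
P(M+2) = 4 × 0.4781^3 × 0.5219^1 = 0.228141
P(M+4) = 6 × 0.4781^2 × 0.5219^2 = 0.373563
P(M+6) = 4 × 0.4781^1 × 0.5219^3 = 0.271857
P(M+8) = 0.5219^4 = 0.074191
The M+4 peak is largest (0.373563); scaling to 100 gives 13.99 : 61.07 : 100.00 : 72.77 : 19.86.

13.99 : 61.07 : 100.00 : 72.77 : 19.86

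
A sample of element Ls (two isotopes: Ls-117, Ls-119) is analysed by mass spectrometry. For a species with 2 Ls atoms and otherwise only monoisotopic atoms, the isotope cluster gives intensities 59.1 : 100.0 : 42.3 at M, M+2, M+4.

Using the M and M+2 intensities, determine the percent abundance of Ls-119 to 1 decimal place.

45.8%

Write p for the Ls-117 fraction. I(M+2)/I(M) = [C(2,1)·p^1·(1−p)] / p^2 = 2·(1−p)/p = 100.0/59.1 = 1.6920
(1−p)/p = 1.6920/2 = 0.8460  ⇒  p = 1/(1 + 0.8460) = 0.5417
Ls-117: 54.2%, Ls-119: 45.8%.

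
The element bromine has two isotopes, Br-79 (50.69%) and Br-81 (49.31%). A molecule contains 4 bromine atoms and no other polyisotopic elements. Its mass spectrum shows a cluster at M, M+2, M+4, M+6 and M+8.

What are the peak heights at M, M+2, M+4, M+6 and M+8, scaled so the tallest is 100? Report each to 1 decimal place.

17.6 : 68.5 : 100.0 : 64.9 : 15.8

Expanding (0.5069 + 0.4931)^4:
P(M) = 0.5069^4 = 0.066022
P(M+2) = 4 × 0.5069^3 × 0.4931^1 = 0.256899
P(M+4) = 6 × 0.5069^2 × 0.4931^2 = 0.374857
P(M+6) = 4 × 0.5069^1 × 0.4931^3 = 0.243101
P(M+8) = 0.4931^4 = 0.059121
The M+4 peak is largest (0.374857); scaling to 100 gives 17.6 : 68.5 : 100.0 : 64.9 : 15.8.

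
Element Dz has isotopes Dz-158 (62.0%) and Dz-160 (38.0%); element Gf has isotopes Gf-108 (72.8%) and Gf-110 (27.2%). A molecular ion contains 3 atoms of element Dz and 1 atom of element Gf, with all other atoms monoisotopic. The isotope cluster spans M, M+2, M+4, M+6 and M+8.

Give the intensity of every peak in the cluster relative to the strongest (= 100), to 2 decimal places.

Element Dz pattern (n=3): 0.238328 : 0.438216 : 0.268584 : 0.054872
Element Gf pattern (n=1): 0.7280 : 0.2720
Convolve the two distributions (both contribute in 2-u steps):
  M: 0.238328×0.7280 = 0.173503
  M+2: 0.238328×0.2720 + 0.438216×0.7280 = 0.383846
  M+4: 0.438216×0.2720 + 0.268584×0.7280 = 0.314724
  M+6: 0.268584×0.2720 + 0.054872×0.7280 = 0.113002
  M+8: 0.054872×0.2720 = 0.014925
Scale to base peak (0.383846) = 100: 45.20 : 100.00 : 81.99 : 29.44 : 3.89

45.20 : 100.00 : 81.99 : 29.44 : 3.89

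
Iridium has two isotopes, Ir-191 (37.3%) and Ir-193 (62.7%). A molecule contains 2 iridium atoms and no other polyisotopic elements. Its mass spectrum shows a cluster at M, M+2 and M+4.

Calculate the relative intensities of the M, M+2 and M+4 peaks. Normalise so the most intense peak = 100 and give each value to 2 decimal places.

Each Ir atom is independently Ir-191 (p = 0.373) or Ir-193 (q = 0.627); the cluster is the binomial expansion (p + q)^2.
P(M) = 0.373^2 = 0.139129
P(M+2) = 2 × 0.373^1 × 0.627^1 = 0.467742
P(M+4) = 0.627^2 = 0.393129
The M+2 peak is largest (0.467742); scaling to 100 gives 29.74 : 100.00 : 84.05.

29.74 : 100.00 : 84.05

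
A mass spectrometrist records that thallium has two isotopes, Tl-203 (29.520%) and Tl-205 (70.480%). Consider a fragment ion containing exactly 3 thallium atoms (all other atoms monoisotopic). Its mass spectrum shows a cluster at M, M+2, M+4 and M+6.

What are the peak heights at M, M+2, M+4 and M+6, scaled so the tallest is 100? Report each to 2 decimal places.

5.85 : 41.88 : 100.00 : 79.58

The 3 Tl atoms are independent, so intensities follow the terms of (0.29520 + 0.70480)^3.
P(M) = 0.29520^3 = 0.025725
P(M+2) = 3 × 0.29520^2 × 0.70480^1 = 0.184255
P(M+4) = 3 × 0.29520^1 × 0.70480^2 = 0.439916
P(M+6) = 0.70480^3 = 0.350104
The M+4 peak is largest (0.439916); scaling to 100 gives 5.85 : 41.88 : 100.00 : 79.58.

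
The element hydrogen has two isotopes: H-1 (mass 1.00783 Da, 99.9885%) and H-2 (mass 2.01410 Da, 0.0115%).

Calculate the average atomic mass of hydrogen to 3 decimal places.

The abundance-weighted mean is 0.999885 × 1.00783 + 0.000115 × 2.01410
= 1.007714 + 0.000232 = 1.007946 Da

1.008 Da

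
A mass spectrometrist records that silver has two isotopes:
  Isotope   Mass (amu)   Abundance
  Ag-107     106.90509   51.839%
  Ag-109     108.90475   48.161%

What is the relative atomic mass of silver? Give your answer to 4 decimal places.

107.8681 amu

The abundance-weighted mean is 0.51839 × 106.90509 + 0.48161 × 108.90475
= 55.418530 + 52.449617 = 107.868147 amu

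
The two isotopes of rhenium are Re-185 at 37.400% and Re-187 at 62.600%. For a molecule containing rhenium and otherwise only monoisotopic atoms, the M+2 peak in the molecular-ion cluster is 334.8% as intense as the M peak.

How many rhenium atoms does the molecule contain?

For n independent Re atoms, I(M+2)/I(M) = n · (abundance Re-187) / (abundance Re-185) = n · 0.62600/0.37400.
n = 3.348 × 0.37400/0.62600 = 2.00 ≈ 2

2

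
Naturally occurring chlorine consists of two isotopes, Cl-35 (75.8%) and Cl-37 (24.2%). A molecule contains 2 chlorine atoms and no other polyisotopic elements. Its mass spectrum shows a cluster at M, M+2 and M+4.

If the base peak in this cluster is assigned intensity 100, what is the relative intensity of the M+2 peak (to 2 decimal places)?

63.85

(0.758 + 0.242)^2 gives M 0.5746, M+2 0.3669, M+4 0.0586; the largest is M.
P(M) = C(2,0) × 0.758^2 × 0.242^0 = 1 × 0.574564 × 1.0000 = 0.574564 (base)
P(M+2) = C(2,1) × 0.758^1 × 0.242^1 = 2 × 0.7580 × 0.2420 = 0.366872
Relative intensity = 0.366872 / 0.574564 × 100 = 63.85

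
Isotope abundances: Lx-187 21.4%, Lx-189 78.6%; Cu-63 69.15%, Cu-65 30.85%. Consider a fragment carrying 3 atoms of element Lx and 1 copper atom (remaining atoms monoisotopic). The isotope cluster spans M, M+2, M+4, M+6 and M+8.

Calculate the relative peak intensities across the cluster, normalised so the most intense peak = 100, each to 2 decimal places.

Element Lx pattern (n=3): 0.00980034 : 0.10798697 : 0.39662503 : 0.48558766
Copper pattern (n=1): 0.6915 : 0.3085
Convolve the two distributions (both contribute in 2-u steps):
  M: 0.00980034×0.6915 = 0.006777
  M+2: 0.00980034×0.3085 + 0.10798697×0.6915 = 0.077696
  M+4: 0.10798697×0.3085 + 0.39662503×0.6915 = 0.307580
  M+6: 0.39662503×0.3085 + 0.48558766×0.6915 = 0.458143
  M+8: 0.48558766×0.3085 = 0.149804
Scale to base peak (0.458143) = 100: 1.48 : 16.96 : 67.14 : 100.00 : 32.70

1.48 : 16.96 : 67.14 : 100.00 : 32.70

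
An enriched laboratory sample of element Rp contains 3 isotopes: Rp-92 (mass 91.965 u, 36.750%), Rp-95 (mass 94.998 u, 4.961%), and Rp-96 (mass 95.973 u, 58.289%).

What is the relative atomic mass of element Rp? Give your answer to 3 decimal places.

94.452 u

The abundance-weighted mean is 0.36750 × 91.965 + 0.04961 × 94.998 + 0.58289 × 95.973
= 33.7971 + 4.7129 + 55.9417 = 94.4517 u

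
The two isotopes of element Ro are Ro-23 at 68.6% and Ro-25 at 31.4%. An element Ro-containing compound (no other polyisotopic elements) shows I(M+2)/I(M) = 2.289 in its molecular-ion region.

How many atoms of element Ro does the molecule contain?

With n Ro atoms, P(M+2)/P(M) = C(n,1)·p^(n−1)q / p^n = n·q/p = n · 0.314/0.686.
n = 2.289 × 0.686/0.314 = 5.00 ≈ 5

5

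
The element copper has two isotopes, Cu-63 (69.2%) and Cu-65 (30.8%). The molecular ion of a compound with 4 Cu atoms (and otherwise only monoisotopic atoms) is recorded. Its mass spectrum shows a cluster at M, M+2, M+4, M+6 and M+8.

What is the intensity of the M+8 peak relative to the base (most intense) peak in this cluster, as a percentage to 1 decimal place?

2.2%

(0.692 + 0.308)^4 gives M 0.2293, M+2 0.4083, M+4 0.2726, M+6 0.0809, M+8 0.0090; the largest is M+2.
P(M+2) = C(4,1) × 0.692^3 × 0.308^1 = 4 × 0.33137389 × 0.3080 = 0.408253 (base)
P(M+8) = C(4,4) × 0.692^0 × 0.308^4 = 1 × 1.0000 × 0.00899918 = 0.008999
Relative intensity = 0.008999 / 0.408253 × 100 = 2.2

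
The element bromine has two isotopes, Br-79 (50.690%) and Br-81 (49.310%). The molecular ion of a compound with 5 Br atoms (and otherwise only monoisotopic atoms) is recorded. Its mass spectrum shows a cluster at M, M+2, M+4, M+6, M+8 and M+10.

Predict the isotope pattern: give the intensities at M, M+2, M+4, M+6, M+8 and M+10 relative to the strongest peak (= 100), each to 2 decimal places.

Expanding (0.50690 + 0.49310)^5:
P(M) = 0.50690^5 = 0.033467
P(M+2) = 5 × 0.50690^4 × 0.49310^1 = 0.162777
P(M+4) = 10 × 0.50690^3 × 0.49310^2 = 0.316692
P(M+6) = 10 × 0.50690^2 × 0.49310^3 = 0.308070
P(M+8) = 5 × 0.50690^1 × 0.49310^4 = 0.149842
P(M+10) = 0.49310^5 = 0.029152
The M+4 peak is largest (0.316692); scaling to 100 gives 10.57 : 51.40 : 100.00 : 97.28 : 47.31 : 9.21.

10.57 : 51.40 : 100.00 : 97.28 : 47.31 : 9.21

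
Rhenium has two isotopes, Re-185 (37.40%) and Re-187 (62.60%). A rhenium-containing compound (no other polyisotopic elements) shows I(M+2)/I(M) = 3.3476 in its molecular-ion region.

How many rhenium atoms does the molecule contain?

2

The M+2/M ratio from n Re atoms is n · q/p = n · 0.6260/0.3740.
n = 3.3476 × 0.3740/0.6260 = 2.00 ≈ 2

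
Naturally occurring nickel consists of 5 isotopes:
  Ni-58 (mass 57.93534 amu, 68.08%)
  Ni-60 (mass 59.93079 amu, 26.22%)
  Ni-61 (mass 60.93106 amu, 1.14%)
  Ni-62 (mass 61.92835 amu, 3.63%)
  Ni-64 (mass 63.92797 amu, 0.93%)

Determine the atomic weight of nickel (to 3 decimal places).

58.693 amu

Weight each isotope mass by its fractional abundance: 0.6808 × 57.93534 + 0.2622 × 59.93079 + 0.0114 × 60.93106 + 0.0363 × 61.92835 + 0.0093 × 63.92797
= 39.442379 + 15.713853 + 0.694614 + 2.247999 + 0.594530 = 58.693375 amu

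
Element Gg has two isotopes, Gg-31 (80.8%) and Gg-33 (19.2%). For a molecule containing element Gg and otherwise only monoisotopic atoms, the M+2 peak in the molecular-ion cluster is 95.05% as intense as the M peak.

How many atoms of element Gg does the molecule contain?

4

For n independent Gg atoms, I(M+2)/I(M) = n · (abundance Gg-33) / (abundance Gg-31) = n · 0.192/0.808.
n = 0.9505 × 0.808/0.192 = 4.00 ≈ 4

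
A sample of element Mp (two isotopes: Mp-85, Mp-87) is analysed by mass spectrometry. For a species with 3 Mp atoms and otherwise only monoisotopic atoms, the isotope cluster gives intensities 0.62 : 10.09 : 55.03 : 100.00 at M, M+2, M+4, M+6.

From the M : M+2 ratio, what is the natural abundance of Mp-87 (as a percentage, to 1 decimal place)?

84.4%

Write p for the Mp-85 fraction. I(M+2)/I(M) = [C(3,1)·p^2·(1−p)] / p^3 = 3·(1−p)/p = 10.09/0.62 = 16.2742
(1−p)/p = 16.2742/3 = 5.4247  ⇒  p = 1/(1 + 5.4247) = 0.1556
Mp-85: 15.6%, Mp-87: 84.4%.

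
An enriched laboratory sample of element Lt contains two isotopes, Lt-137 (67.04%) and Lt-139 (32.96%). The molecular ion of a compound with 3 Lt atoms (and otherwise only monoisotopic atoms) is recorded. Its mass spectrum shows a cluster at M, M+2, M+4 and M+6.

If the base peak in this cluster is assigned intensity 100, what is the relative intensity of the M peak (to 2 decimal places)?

(0.6704 + 0.3296)^3 gives M 0.3013, M+2 0.4444, M+4 0.2185, M+6 0.0358; the largest is M+2.
P(M+2) = C(3,1) × 0.6704^2 × 0.3296^1 = 3 × 0.44943616 × 0.3296 = 0.444402 (base)
P(M) = C(3,0) × 0.6704^3 × 0.3296^0 = 1 × 0.301302 × 1.0000 = 0.301302
Relative intensity = 0.301302 / 0.444402 × 100 = 67.80

67.80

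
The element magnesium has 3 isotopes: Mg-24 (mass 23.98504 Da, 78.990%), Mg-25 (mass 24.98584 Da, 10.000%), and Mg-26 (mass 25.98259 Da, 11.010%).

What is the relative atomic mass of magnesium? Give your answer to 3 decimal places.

24.305 Da

The abundance-weighted mean is 0.78990 × 23.98504 + 0.10000 × 24.98584 + 0.11010 × 25.98259
= 18.945783 + 2.498584 + 2.860683 = 24.305050 Da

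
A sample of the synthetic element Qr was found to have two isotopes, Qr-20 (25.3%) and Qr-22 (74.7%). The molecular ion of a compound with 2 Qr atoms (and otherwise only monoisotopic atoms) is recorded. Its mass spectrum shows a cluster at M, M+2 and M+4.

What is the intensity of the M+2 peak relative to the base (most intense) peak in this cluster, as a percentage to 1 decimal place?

(0.253 + 0.747)^2 gives M 0.0640, M+2 0.3780, M+4 0.5580; the largest is M+4.
P(M+4) = C(2,2) × 0.253^0 × 0.747^2 = 1 × 1.0000 × 0.558009 = 0.558009 (base)
P(M+2) = C(2,1) × 0.253^1 × 0.747^1 = 2 × 0.2530 × 0.7470 = 0.377982
Relative intensity = 0.377982 / 0.558009 × 100 = 67.7

67.7%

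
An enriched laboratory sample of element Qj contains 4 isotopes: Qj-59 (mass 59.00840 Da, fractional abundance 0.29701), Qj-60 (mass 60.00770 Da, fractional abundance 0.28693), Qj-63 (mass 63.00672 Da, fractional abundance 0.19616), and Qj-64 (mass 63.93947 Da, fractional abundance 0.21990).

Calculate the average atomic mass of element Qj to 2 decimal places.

The abundance-weighted mean is 0.29701 × 59.00840 + 0.28693 × 60.00770 + 0.19616 × 63.00672 + 0.21990 × 63.93947
= 17.526085 + 17.218009 + 12.359398 + 14.060289 = 61.163781 Da

61.16 Da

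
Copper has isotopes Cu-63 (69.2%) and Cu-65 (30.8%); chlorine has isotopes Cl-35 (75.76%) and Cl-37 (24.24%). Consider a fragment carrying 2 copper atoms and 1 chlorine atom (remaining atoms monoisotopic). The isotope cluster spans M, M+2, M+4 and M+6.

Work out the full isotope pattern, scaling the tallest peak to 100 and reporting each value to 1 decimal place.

Copper pattern (n=2): 0.478864 : 0.426272 : 0.094864
Chlorine pattern (n=1): 0.7576 : 0.2424
Convolve the two distributions (both contribute in 2-u steps):
  M: 0.478864×0.7576 = 0.362787
  M+2: 0.478864×0.2424 + 0.426272×0.7576 = 0.439020
  M+4: 0.426272×0.2424 + 0.094864×0.7576 = 0.175197
  M+6: 0.094864×0.2424 = 0.022995
Scale to base peak (0.439020) = 100: 82.6 : 100.0 : 39.9 : 5.2

82.6 : 100.0 : 39.9 : 5.2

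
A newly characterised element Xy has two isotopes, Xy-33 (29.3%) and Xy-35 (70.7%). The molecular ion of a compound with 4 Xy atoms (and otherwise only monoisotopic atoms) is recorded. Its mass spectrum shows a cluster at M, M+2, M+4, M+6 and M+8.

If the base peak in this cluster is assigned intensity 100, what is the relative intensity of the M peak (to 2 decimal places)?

1.78

Term probabilities: M 0.0074, M+2 0.0711, M+4 0.2575, M+6 0.4142, M+8 0.2498. Base peak = M+6.
P(M+6) = C(4,3) × 0.293^1 × 0.707^3 = 4 × 0.2930 × 0.35339324 = 0.414177 (base)
P(M) = C(4,0) × 0.293^4 × 0.707^0 = 1 × 0.00737005 × 1.0000 = 0.007370
Relative intensity = 0.007370 / 0.414177 × 100 = 1.78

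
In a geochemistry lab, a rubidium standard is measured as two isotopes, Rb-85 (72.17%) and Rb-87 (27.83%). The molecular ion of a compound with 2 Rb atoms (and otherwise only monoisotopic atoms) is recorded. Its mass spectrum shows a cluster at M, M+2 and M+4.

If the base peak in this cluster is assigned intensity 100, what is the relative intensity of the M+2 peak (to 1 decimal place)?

Binomial terms of (0.7217 + 0.2783)^2: M 0.5209, M+2 0.4017, M+4 0.0775 → M is the base peak.
P(M) = C(2,0) × 0.7217^2 × 0.2783^0 = 1 × 0.52085089 × 1.0000 = 0.520851 (base)
P(M+2) = C(2,1) × 0.7217^1 × 0.2783^1 = 2 × 0.7217 × 0.2783 = 0.401698
Relative intensity = 0.401698 / 0.520851 × 100 = 77.1

77.1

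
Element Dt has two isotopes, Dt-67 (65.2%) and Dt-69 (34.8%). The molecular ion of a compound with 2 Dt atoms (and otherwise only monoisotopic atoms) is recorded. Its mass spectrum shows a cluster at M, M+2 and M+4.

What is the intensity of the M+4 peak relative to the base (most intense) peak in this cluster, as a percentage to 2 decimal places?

(0.652 + 0.348)^2 gives M 0.4251, M+2 0.4538, M+4 0.1211; the largest is M+2.
P(M+2) = C(2,1) × 0.652^1 × 0.348^1 = 2 × 0.6520 × 0.3480 = 0.453792 (base)
P(M+4) = C(2,2) × 0.652^0 × 0.348^2 = 1 × 1.0000 × 0.121104 = 0.121104
Relative intensity = 0.121104 / 0.453792 × 100 = 26.69

26.69%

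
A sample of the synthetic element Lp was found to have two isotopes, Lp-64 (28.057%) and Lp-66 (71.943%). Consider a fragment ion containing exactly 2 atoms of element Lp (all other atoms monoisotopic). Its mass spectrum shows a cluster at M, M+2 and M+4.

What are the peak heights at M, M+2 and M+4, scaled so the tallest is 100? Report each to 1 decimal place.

15.2 : 78.0 : 100.0

Each Lp atom is independently Lp-64 (p = 0.28057) or Lp-66 (q = 0.71943); the cluster is the binomial expansion (p + q)^2.
P(M) = 0.28057^2 = 0.078720
P(M+2) = 2 × 0.28057^1 × 0.71943^1 = 0.403701
P(M+4) = 0.71943^2 = 0.517580
The M+4 peak is largest (0.517580); scaling to 100 gives 15.2 : 78.0 : 100.0.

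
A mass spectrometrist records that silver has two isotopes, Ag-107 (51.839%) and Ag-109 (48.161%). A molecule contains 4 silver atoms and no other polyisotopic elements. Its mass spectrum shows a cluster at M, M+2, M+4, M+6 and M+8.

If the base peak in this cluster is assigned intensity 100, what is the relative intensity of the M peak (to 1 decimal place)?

19.3

Binomial terms of (0.51839 + 0.48161)^4: M 0.0722, M+2 0.2684, M+4 0.3740, M+6 0.2316, M+8 0.0538 → M+4 is the base peak.
P(M+4) = C(4,2) × 0.51839^2 × 0.48161^2 = 6 × 0.26872819 × 0.23194819 = 0.373986 (base)
P(M) = C(4,0) × 0.51839^4 × 0.48161^0 = 1 × 0.07221484 × 1.0000 = 0.072215
Relative intensity = 0.072215 / 0.373986 × 100 = 19.3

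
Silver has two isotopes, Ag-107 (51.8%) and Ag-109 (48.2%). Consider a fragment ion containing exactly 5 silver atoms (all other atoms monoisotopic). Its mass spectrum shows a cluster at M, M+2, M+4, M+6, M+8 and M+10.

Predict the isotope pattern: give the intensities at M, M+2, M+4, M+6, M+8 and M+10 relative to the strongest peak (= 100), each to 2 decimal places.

The 5 Ag atoms are independent, so intensities follow the terms of (0.518 + 0.482)^5.
P(M) = 0.518^5 = 0.037295
P(M+2) = 5 × 0.518^4 × 0.482^1 = 0.173515
P(M+4) = 10 × 0.518^3 × 0.482^2 = 0.322911
P(M+6) = 10 × 0.518^2 × 0.482^3 = 0.300470
P(M+8) = 5 × 0.518^1 × 0.482^4 = 0.139794
P(M+10) = 0.482^5 = 0.026016
The M+4 peak is largest (0.322911); scaling to 100 gives 11.55 : 53.73 : 100.00 : 93.05 : 43.29 : 8.06.

11.55 : 53.73 : 100.00 : 93.05 : 43.29 : 8.06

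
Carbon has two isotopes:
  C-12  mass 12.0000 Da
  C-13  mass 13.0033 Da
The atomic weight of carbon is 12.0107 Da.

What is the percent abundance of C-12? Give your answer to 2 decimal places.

Let x be the fractional abundance of C-12; then C-13 has abundance 1 − x.
12.0000·x + 13.0033·(1 − x) = 12.0107
(12.0000 − 13.0033)·x = 12.0107 − 13.0033
x = -0.9926 / -1.0033 = 0.98934 → 98.93% C-12, 1.07% C-13.

98.93%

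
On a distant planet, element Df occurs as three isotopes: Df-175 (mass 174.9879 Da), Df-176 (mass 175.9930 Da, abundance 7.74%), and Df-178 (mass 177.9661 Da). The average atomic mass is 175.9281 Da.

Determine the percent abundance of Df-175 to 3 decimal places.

63.303%

The remaining 92.26% is split between Df-175 (fraction x) and Df-178 (fraction 0.9226 − x).
Substituting: 174.9879x + 177.9661(0.9226 − x) = 162.3062418
(174.9879 − 177.9661)x = -1.88528206  ⇒  x = 0.63303, y = 0.28957
Df-175: 63.303%, Df-178: 28.957%.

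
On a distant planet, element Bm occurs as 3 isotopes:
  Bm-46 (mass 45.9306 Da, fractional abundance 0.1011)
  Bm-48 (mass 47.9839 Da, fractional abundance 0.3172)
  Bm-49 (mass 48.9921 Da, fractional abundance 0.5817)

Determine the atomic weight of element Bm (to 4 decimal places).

The abundance-weighted mean is 0.1011 × 45.9306 + 0.3172 × 47.9839 + 0.5817 × 48.9921
= 4.64358 + 15.22049 + 28.49870 = 48.36277 Da

48.3628 Da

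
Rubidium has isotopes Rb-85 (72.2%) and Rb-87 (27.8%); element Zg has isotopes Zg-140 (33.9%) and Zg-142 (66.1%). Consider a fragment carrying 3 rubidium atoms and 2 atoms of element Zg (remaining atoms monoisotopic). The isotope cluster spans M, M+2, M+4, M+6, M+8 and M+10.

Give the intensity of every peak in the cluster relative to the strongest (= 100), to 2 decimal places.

11.43 : 57.76 : 100.00 : 70.65 : 21.87 : 2.48

Rubidium pattern (n=3): 0.37636705 : 0.43475086 : 0.16739714 : 0.02148495
Element Zg pattern (n=2): 0.114921 : 0.448158 : 0.436921
Convolve the two distributions (both contribute in 2-u steps):
  M: 0.37636705×0.114921 = 0.043252
  M+2: 0.37636705×0.448158 + 0.43475086×0.114921 = 0.218634
  M+4: 0.37636705×0.436921 + 0.43475086×0.448158 + 0.16739714×0.114921 = 0.378517
  M+6: 0.43475086×0.436921 + 0.16739714×0.448158 + 0.02148495×0.114921 = 0.267441
  M+8: 0.16739714×0.436921 + 0.02148495×0.448158 = 0.082768
  M+10: 0.02148495×0.436921 = 0.009387
Scale to base peak (0.378517) = 100: 11.43 : 57.76 : 100.00 : 70.65 : 21.87 : 2.48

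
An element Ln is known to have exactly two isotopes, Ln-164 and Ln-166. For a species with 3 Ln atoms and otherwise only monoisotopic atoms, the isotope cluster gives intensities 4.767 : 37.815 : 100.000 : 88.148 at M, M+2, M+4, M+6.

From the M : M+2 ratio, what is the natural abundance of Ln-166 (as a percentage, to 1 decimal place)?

72.6%

Write p for the Ln-164 fraction. I(M+2)/I(M) = [C(3,1)·p^2·(1−p)] / p^3 = 3·(1−p)/p = 37.815/4.767 = 7.9327
(1−p)/p = 7.9327/3 = 2.6442  ⇒  p = 1/(1 + 2.6442) = 0.2744
Ln-164: 27.4%, Ln-166: 72.6%.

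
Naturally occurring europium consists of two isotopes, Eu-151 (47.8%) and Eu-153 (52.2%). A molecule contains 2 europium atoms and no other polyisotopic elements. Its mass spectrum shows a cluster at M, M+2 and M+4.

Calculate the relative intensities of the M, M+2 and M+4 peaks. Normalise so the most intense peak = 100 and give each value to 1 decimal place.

45.8 : 100.0 : 54.6

Expanding (0.478 + 0.522)^2:
P(M) = 0.478^2 = 0.228484
P(M+2) = 2 × 0.478^1 × 0.522^1 = 0.499032
P(M+4) = 0.522^2 = 0.272484
The M+2 peak is largest (0.499032); scaling to 100 gives 45.8 : 100.0 : 54.6.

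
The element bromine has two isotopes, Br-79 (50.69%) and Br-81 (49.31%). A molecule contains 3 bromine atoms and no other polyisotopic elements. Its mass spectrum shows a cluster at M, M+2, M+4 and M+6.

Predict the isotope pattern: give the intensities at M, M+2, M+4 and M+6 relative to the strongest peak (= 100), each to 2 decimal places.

34.27 : 100.00 : 97.28 : 31.54

The 3 Br atoms are independent, so intensities follow the terms of (0.5069 + 0.4931)^3.
P(M) = 0.5069^3 = 0.130247
P(M+2) = 3 × 0.5069^2 × 0.4931^1 = 0.380103
P(M+4) = 3 × 0.5069^1 × 0.4931^2 = 0.369755
P(M+6) = 0.4931^3 = 0.119896
The M+2 peak is largest (0.380103); scaling to 100 gives 34.27 : 100.00 : 97.28 : 31.54.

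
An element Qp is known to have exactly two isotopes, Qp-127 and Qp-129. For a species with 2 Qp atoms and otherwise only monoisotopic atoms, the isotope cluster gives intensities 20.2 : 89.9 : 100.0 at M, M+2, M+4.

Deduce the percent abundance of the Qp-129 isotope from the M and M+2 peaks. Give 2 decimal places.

Write p for the Qp-127 fraction. I(M+2)/I(M) = [C(2,1)·p^1·(1−p)] / p^2 = 2·(1−p)/p = 89.9/20.2 = 4.4505
(1−p)/p = 4.4505/2 = 2.2252  ⇒  p = 1/(1 + 2.2252) = 0.3101
Qp-127: 31.01%, Qp-129: 68.99%.

68.99%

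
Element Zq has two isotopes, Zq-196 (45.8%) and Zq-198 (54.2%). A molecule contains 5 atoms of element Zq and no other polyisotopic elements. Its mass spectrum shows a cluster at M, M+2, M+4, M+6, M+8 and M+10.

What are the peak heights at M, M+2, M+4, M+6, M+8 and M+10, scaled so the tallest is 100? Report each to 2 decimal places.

6.03 : 35.70 : 84.50 : 100.00 : 59.17 : 14.00

Each Zq atom is independently Zq-196 (p = 0.458) or Zq-198 (q = 0.542); the cluster is the binomial expansion (p + q)^5.
P(M) = 0.458^5 = 0.020152
P(M+2) = 5 × 0.458^4 × 0.542^1 = 0.119243
P(M+4) = 10 × 0.458^3 × 0.542^2 = 0.282225
P(M+6) = 10 × 0.458^2 × 0.542^3 = 0.333986
P(M+8) = 5 × 0.458^1 × 0.542^4 = 0.197621
P(M+10) = 0.542^5 = 0.046773
The M+6 peak is largest (0.333986); scaling to 100 gives 6.03 : 35.70 : 84.50 : 100.00 : 59.17 : 14.00.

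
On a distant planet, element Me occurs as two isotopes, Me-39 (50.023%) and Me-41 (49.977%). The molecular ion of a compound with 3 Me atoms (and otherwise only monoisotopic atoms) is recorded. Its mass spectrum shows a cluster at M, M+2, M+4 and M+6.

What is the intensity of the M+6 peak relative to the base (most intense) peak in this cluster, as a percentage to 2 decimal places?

Term probabilities: M 0.1252, M+2 0.3752, M+4 0.3748, M+6 0.1248. Base peak = M+2.
P(M+2) = C(3,1) × 0.50023^2 × 0.49977^1 = 3 × 0.25023005 × 0.49977 = 0.375172 (base)
P(M+6) = C(3,3) × 0.50023^0 × 0.49977^3 = 1 × 1.0000 × 0.12482758 = 0.124828
Relative intensity = 0.124828 / 0.375172 × 100 = 33.27

33.27%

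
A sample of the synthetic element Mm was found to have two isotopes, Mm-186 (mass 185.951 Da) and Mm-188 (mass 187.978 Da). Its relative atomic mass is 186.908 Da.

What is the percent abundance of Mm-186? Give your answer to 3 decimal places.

Let x be the fractional abundance of Mm-186; then Mm-188 has abundance 1 − x.
185.951·x + 187.978·(1 − x) = 186.908
(185.951 − 187.978)·x = 186.908 − 187.978
x = -1.070 / -2.027 = 0.52787 → 52.787% Mm-186, 47.213% Mm-188.

52.787%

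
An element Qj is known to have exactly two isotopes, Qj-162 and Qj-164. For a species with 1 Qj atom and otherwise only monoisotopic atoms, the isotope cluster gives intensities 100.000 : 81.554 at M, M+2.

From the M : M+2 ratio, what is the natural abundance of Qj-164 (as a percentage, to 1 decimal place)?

44.9%

If p is the fraction of Qj that is Qj-162, then I(M+2)/I(M) = [C(1,1)·p^0·(1−p)] / p^1 = 1·(1−p)/p = 81.554/100.000 = 0.8155
(1−p)/p = 0.8155/1 = 0.8155  ⇒  p = 1/(1 + 0.8155) = 0.5508
Qj-162: 55.1%, Qj-164: 44.9%.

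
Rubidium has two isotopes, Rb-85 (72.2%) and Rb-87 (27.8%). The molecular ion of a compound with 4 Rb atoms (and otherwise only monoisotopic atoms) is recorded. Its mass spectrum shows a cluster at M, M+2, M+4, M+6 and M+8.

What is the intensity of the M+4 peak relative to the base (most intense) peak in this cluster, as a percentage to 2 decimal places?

57.76%

Term probabilities: M 0.2717, M+2 0.4185, M+4 0.2417, M+6 0.0620, M+8 0.0060. Base peak = M+2.
P(M+2) = C(4,1) × 0.722^3 × 0.278^1 = 4 × 0.37636705 × 0.2780 = 0.418520 (base)
P(M+4) = C(4,2) × 0.722^2 × 0.278^2 = 6 × 0.521284 × 0.077284 = 0.241721
Relative intensity = 0.241721 / 0.418520 × 100 = 57.76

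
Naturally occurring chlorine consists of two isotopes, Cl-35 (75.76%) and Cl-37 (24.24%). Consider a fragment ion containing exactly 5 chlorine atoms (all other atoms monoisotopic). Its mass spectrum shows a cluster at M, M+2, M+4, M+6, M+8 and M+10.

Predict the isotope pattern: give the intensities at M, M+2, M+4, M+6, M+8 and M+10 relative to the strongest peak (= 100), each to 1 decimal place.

62.5 : 100.0 : 64.0 : 20.5 : 3.3 : 0.2

Expanding (0.7576 + 0.2424)^5:
P(M) = 0.7576^5 = 0.249574
P(M+2) = 5 × 0.7576^4 × 0.2424^1 = 0.399266
P(M+4) = 10 × 0.7576^3 × 0.2424^2 = 0.255497
P(M+6) = 10 × 0.7576^2 × 0.2424^3 = 0.081748
P(M+8) = 5 × 0.7576^1 × 0.2424^4 = 0.013078
P(M+10) = 0.2424^5 = 0.000837
The M+2 peak is largest (0.399266); scaling to 100 gives 62.5 : 100.0 : 64.0 : 20.5 : 3.3 : 0.2.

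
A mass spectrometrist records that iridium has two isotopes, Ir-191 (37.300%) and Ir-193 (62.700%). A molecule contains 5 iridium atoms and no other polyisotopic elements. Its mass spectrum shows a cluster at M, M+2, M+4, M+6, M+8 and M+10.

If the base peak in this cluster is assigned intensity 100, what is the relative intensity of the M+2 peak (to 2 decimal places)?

17.70

Term probabilities: M 0.0072, M+2 0.0607, M+4 0.2040, M+6 0.3429, M+8 0.2882, M+10 0.0969. Base peak = M+6.
P(M+6) = C(5,3) × 0.37300^2 × 0.62700^3 = 10 × 0.139129 × 0.24649188 = 0.342942 (base)
P(M+2) = C(5,1) × 0.37300^4 × 0.62700^1 = 5 × 0.01935688 × 0.6270 = 0.060684
Relative intensity = 0.060684 / 0.342942 × 100 = 17.70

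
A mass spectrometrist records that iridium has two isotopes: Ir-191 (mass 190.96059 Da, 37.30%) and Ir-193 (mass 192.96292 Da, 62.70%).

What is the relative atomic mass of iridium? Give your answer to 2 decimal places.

192.22 Da

The abundance-weighted mean is 0.3730 × 190.96059 + 0.6270 × 192.96292
= 71.228300 + 120.987751 = 192.216051 Da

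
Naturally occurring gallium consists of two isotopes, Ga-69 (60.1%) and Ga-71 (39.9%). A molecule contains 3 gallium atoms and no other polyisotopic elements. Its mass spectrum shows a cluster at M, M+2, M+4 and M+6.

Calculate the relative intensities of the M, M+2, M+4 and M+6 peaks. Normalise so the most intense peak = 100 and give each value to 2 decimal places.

Expanding (0.601 + 0.399)^3:
P(M) = 0.601^3 = 0.217082
P(M+2) = 3 × 0.601^2 × 0.399^1 = 0.432358
P(M+4) = 3 × 0.601^1 × 0.399^2 = 0.287039
P(M+6) = 0.399^3 = 0.063521
The M+2 peak is largest (0.432358); scaling to 100 gives 50.21 : 100.00 : 66.39 : 14.69.

50.21 : 100.00 : 66.39 : 14.69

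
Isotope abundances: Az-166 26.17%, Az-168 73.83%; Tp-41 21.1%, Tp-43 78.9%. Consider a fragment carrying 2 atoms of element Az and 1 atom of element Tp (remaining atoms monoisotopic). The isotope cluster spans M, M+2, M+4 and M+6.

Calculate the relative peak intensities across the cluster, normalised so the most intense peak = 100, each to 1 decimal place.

Element Az pattern (n=2): 0.06848689 : 0.38642622 : 0.54508689
Element Tp pattern (n=1): 0.2110 : 0.7890
Convolve the two distributions (both contribute in 2-u steps):
  M: 0.06848689×0.2110 = 0.014451
  M+2: 0.06848689×0.7890 + 0.38642622×0.2110 = 0.135572
  M+4: 0.38642622×0.7890 + 0.54508689×0.2110 = 0.419904
  M+6: 0.54508689×0.7890 = 0.430074
Scale to base peak (0.430074) = 100: 3.4 : 31.5 : 97.6 : 100.0

3.4 : 31.5 : 97.6 : 100.0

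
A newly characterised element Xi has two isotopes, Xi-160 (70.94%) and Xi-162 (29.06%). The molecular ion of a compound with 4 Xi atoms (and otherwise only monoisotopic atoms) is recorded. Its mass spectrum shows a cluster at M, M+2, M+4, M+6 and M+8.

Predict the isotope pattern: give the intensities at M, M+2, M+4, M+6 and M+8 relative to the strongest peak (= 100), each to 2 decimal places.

61.03 : 100.00 : 61.45 : 16.78 : 1.72

Each Xi atom is independently Xi-160 (p = 0.7094) or Xi-162 (q = 0.2906); the cluster is the binomial expansion (p + q)^4.
P(M) = 0.7094^4 = 0.253259
P(M+2) = 4 × 0.7094^3 × 0.2906^1 = 0.414982
P(M+4) = 6 × 0.7094^2 × 0.2906^2 = 0.254991
P(M+6) = 4 × 0.7094^1 × 0.2906^3 = 0.069637
P(M+8) = 0.2906^4 = 0.007132
The M+2 peak is largest (0.414982); scaling to 100 gives 61.03 : 100.00 : 61.45 : 16.78 : 1.72.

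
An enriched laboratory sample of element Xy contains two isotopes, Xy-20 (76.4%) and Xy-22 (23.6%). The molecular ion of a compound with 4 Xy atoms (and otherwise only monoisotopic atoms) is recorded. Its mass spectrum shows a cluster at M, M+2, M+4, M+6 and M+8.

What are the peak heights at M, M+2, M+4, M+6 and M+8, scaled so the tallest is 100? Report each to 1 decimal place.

The 4 Xy atoms are independent, so intensities follow the terms of (0.764 + 0.236)^4.
P(M) = 0.764^4 = 0.340701
P(M+2) = 4 × 0.764^3 × 0.236^1 = 0.420971
P(M+4) = 6 × 0.764^2 × 0.236^2 = 0.195057
P(M+6) = 4 × 0.764^1 × 0.236^3 = 0.040169
P(M+8) = 0.236^4 = 0.003102
The M+2 peak is largest (0.420971); scaling to 100 gives 80.9 : 100.0 : 46.3 : 9.5 : 0.7.

80.9 : 100.0 : 46.3 : 9.5 : 0.7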